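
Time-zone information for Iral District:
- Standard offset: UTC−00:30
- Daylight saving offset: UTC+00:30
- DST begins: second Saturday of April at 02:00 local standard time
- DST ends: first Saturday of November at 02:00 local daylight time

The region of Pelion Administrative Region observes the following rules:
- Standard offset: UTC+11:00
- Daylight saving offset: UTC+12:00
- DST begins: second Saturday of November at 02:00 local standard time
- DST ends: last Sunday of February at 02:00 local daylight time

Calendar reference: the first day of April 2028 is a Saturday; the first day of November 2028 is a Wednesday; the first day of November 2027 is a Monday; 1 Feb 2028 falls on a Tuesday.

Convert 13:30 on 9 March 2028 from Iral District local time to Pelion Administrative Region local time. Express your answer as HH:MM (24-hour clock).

1 April 2028 is a Saturday, so the first Saturday is April 1 and the second is April 8.
1 November 2028 is a Wednesday, so the first Saturday is November 4.
9 March 2028 is outside the daylight-saving period (8 April – 4 November), so Iral District is on standard time, UTC−00:30.
13:30 Iral District + 0h30m = 14:00 UTC.
1 November 2027 is a Monday, so the first Saturday is November 6 and the second is November 13.
1 February 2028 is a Tuesday, so Sundays fall on 6, 13, 20, 27; the last is February 27.
At the standard offset (UTC+11:00), 14:00 UTC + 11h = 01:00 Pelion Administrative Region standard time (rolling into the next day, 10 March 2028).
Daylight saving runs 13 November 2027 – 27 February 2028; the standard-time date in Pelion Administrative Region, 10 March 2028, is outside that window, so Pelion Administrative Region is on standard time at UTC+11:00.
14:00 UTC + 11h = 01:00 Pelion Administrative Region (rolling into the next day, 10 March 2028).

01:00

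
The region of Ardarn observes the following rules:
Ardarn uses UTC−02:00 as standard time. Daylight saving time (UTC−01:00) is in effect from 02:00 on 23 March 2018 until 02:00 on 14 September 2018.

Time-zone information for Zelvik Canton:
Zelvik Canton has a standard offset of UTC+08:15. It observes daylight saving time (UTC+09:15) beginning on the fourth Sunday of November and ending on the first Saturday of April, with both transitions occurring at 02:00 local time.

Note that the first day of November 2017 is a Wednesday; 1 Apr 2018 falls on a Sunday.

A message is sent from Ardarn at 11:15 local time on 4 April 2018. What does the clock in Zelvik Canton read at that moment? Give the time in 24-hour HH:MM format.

21:30

4 April 2018 falls between 23 March and 14 September, so daylight saving is in effect and Ardarn is at UTC−01:00.
11:15 Ardarn + 1h = 12:15 UTC.
1 November 2017 is a Wednesday, so the first Sunday is November 5 and the fourth is November 26.
1 April 2018 is a Sunday, so the first Saturday is April 7.
At the standard offset (UTC+08:15), 12:15 UTC + 8h15m = 20:30 Zelvik Canton standard time.
Daylight saving runs 26 November 2017 – 7 April 2018; the standard-time date in Zelvik Canton, 4 April 2018, is inside that window, so Zelvik Canton is at UTC+09:15.
12:15 UTC + 9h15m = 21:30 Zelvik Canton.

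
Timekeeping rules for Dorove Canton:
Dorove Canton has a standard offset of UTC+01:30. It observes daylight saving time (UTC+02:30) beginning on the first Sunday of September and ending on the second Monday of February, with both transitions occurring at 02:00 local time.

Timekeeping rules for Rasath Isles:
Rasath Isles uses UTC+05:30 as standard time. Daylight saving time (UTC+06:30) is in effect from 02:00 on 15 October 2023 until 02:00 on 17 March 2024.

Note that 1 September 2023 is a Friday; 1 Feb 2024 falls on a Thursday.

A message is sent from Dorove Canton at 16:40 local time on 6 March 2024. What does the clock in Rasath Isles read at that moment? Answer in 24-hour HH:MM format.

1 September 2023 is a Friday, so the first Sunday is September 3.
1 February 2024 is a Thursday, so the first Monday is February 5 and the second is February 12.
Daylight saving runs 3 September 2023 – 12 February 2024; 6 March 2024 is outside that window, so Dorove Canton is on standard time at UTC+01:30.
16:40 Dorove Canton − 1h30m = 15:10 UTC.
At the standard offset (UTC+05:30), 15:10 UTC + 5h30m = 20:40 Rasath Isles standard time.
The standard-time date in Rasath Isles, 6 March 2024, falls between 15 October 2023 and 17 March 2024, so daylight saving is in effect and Rasath Isles is at UTC+06:30.
15:10 UTC + 6h30m = 21:40 Rasath Isles.

21:40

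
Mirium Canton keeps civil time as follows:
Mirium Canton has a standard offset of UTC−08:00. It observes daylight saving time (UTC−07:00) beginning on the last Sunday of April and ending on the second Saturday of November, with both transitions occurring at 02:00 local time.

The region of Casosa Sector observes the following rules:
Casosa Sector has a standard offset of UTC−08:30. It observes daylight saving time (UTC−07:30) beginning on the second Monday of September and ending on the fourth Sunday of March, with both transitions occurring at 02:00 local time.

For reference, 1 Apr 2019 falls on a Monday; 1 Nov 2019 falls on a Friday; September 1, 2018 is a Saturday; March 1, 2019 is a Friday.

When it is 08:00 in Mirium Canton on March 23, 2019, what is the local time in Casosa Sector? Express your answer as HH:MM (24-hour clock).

08:30

1 April 2019 is a Monday, so Sundays fall on 7, 14, 21, 28; the last is April 28.
1 November 2019 is a Friday, so the first Saturday is November 2 and the second is November 9.
Daylight saving runs 28 April – 9 November; March 23, 2019 is outside that window, so Mirium Canton is on standard time at UTC−08:00.
08:00 Mirium Canton + 8h = 16:00 UTC.
1 September 2018 is a Saturday, so the first Monday is September 3 and the second is September 10.
1 March 2019 is a Friday, so the first Sunday is March 3 and the fourth is March 24.
At the standard offset (UTC−08:30), 16:00 UTC − 8h30m = 07:30 Casosa Sector standard time.
The standard-time date in Casosa Sector, March 23, 2019, falls between 10 September 2018 and 24 March 2019, so daylight saving is in effect and Casosa Sector is at UTC−07:30.
16:00 UTC − 7h30m = 08:30 Casosa Sector.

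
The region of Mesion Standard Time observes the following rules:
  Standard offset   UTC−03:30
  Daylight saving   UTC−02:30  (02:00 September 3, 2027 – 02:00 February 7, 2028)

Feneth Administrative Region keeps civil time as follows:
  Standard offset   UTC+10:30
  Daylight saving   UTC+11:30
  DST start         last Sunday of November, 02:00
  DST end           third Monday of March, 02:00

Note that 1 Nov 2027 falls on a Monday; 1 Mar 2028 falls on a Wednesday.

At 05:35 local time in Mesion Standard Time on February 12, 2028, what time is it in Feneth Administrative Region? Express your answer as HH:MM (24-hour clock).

February 12, 2028 is outside the daylight-saving period (3 September 2027 – 7 February 2028), so Mesion Standard Time is on standard time, UTC−03:30.
05:35 Mesion Standard Time + 3h30m = 09:05 UTC.
1 November 2027 is a Monday, so Sundays fall on 7, 14, 21, 28; the last is November 28.
1 March 2028 is a Wednesday, so the first Monday is March 6 and the third is March 20.
At the standard offset (UTC+10:30), 09:05 UTC + 10h30m = 19:35 Feneth Administrative Region standard time.
The standard-time date in Feneth Administrative Region, February 12, 2028, lies within the daylight-saving period (28 November 2027 – 20 March 2028), so Feneth Administrative Region is on daylight time, UTC+11:30.
09:05 UTC + 11h30m = 20:35 Feneth Administrative Region.

20:35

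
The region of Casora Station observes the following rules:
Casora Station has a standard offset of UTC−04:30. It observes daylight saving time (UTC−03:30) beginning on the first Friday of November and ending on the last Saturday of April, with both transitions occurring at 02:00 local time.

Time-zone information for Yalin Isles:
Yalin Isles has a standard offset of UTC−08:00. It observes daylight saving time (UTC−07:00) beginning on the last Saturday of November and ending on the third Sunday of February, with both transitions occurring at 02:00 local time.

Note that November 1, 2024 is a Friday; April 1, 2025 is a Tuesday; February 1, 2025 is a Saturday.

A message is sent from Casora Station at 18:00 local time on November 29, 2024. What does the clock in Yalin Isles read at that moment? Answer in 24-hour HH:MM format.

1 November 2024 is a Friday, so the first Friday is November 1.
1 April 2025 is a Tuesday, so Saturdays fall on 5, 12, 19, 26; the last is April 26.
November 29, 2024 falls between 1 November 2024 and 26 April 2025, so daylight saving is in effect and Casora Station is at UTC−03:30.
18:00 Casora Station + 3h30m = 21:30 UTC.
1 November 2024 is a Friday, so Saturdays fall on 2, 9, 16, 23, 30; the last is November 30.
1 February 2025 is a Saturday, so the first Sunday is February 2 and the third is February 16.
At the standard offset (UTC−08:00), 21:30 UTC − 8h = 13:30 Yalin Isles standard time.
The standard-time date in Yalin Isles, November 29, 2024, does not fall between 30 November 2024 and 16 February 2025, so daylight saving is not in effect and Yalin Isles is at UTC−08:00.
21:30 UTC − 8h = 13:30 Yalin Isles.

13:30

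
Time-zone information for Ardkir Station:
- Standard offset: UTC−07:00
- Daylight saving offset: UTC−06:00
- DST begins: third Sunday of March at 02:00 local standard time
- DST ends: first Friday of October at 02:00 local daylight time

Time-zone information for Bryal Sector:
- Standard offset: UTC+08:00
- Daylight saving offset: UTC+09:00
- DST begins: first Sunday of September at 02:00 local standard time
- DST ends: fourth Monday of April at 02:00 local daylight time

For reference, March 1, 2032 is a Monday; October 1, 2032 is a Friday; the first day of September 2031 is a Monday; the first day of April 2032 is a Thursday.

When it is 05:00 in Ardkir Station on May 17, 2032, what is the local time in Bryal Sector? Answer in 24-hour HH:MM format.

1 March 2032 is a Monday, so the first Sunday is March 7 and the third is March 21.
1 October 2032 is a Friday, so the first Friday is October 1.
May 17, 2032 falls between 21 March and 1 October, so daylight saving is in effect and Ardkir Station is at UTC−06:00.
05:00 Ardkir Station + 6h = 11:00 UTC.
1 September 2031 is a Monday, so the first Sunday is September 7.
1 April 2032 is a Thursday, so the first Monday is April 5 and the fourth is April 26.
At the standard offset (UTC+08:00), 11:00 UTC + 8h = 19:00 Bryal Sector standard time.
The standard-time date in Bryal Sector, May 17, 2032, is outside the daylight-saving period (7 September 2031 – 26 April 2032), so Bryal Sector is on standard time, UTC+08:00.
11:00 UTC + 8h = 19:00 Bryal Sector.

19:00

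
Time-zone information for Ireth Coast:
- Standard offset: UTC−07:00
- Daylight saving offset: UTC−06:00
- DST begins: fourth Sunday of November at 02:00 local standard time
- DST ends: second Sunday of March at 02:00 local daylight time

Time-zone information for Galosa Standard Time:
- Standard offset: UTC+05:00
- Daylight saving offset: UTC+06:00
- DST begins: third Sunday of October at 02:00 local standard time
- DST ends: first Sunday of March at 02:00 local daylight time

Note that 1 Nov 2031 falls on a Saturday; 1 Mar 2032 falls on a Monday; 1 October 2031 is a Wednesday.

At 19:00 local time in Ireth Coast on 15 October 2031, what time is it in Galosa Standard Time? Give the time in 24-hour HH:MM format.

07:00

1 November 2031 is a Saturday, so the first Sunday is November 2 and the fourth is November 23.
1 March 2032 is a Monday, so the first Sunday is March 7 and the second is March 14.
Daylight saving runs 23 November 2031 – 14 March 2032; 15 October 2031 is outside that window, so Ireth Coast is on standard time at UTC−07:00.
19:00 Ireth Coast + 7h = 02:00 UTC (rolling into the next day, 16 October 2031).
1 October 2031 is a Wednesday, so the first Sunday is October 5 and the third is October 19.
1 March 2032 is a Monday, so the first Sunday is March 7.
At the standard offset (UTC+05:00), 02:00 UTC + 5h = 07:00 Galosa Standard Time standard time.
The standard-time date in Galosa Standard Time, 16 October 2031, does not fall between 19 October 2031 and 7 March 2032, so daylight saving is not in effect and Galosa Standard Time is at UTC+05:00.
02:00 UTC + 5h = 07:00 Galosa Standard Time.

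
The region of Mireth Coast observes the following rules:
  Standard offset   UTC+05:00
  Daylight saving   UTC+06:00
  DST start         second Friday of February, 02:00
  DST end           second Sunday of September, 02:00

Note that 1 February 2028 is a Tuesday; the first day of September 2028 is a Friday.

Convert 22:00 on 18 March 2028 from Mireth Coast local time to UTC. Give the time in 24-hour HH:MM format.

16:00

1 February 2028 is a Tuesday, so the first Friday is February 4 and the second is February 11.
1 September 2028 is a Friday, so the first Sunday is September 3 and the second is September 10.
18 March 2028 lies within the daylight-saving period (11 February – 10 September), so Mireth Coast is on daylight time, UTC+06:00.
22:00 local − 6h = 16:00 UTC.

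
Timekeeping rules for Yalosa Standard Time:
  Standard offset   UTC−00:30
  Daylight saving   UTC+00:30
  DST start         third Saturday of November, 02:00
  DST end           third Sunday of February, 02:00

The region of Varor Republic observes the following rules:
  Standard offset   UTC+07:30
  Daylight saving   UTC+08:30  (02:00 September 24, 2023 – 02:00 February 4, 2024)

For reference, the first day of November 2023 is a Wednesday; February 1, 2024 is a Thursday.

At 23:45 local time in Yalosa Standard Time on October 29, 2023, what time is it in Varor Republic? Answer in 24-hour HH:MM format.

08:45

1 November 2023 is a Wednesday, so the first Saturday is November 4 and the third is November 18.
1 February 2024 is a Thursday, so the first Sunday is February 4 and the third is February 18.
October 29, 2023 is outside the daylight-saving period (18 November 2023 – 18 February 2024), so Yalosa Standard Time is on standard time, UTC−00:30.
23:45 Yalosa Standard Time + 0h30m = 00:15 UTC (rolling into the next day, 30 October 2023).
At the standard offset (UTC+07:30), 00:15 UTC + 7h30m = 07:45 Varor Republic standard time.
The standard-time date in Varor Republic, October 30, 2023, lies within the daylight-saving period (24 September 2023 – 4 February 2024), so Varor Republic is on daylight time, UTC+08:30.
00:15 UTC + 8h30m = 08:45 Varor Republic.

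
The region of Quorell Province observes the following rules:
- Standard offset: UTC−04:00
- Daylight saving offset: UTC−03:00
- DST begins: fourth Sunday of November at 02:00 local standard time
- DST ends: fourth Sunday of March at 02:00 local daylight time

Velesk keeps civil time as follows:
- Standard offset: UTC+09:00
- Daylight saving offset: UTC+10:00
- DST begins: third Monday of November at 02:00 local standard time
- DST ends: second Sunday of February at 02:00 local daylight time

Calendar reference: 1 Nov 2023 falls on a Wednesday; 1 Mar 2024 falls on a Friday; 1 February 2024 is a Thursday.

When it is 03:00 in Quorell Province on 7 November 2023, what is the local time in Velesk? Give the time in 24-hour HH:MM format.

1 November 2023 is a Wednesday, so the first Sunday is November 5 and the fourth is November 26.
1 March 2024 is a Friday, so the first Sunday is March 3 and the fourth is March 24.
Daylight saving runs 26 November 2023 – 24 March 2024; 7 November 2023 is outside that window, so Quorell Province is on standard time at UTC−04:00.
03:00 Quorell Province + 4h = 07:00 UTC.
1 November 2023 is a Wednesday, so the first Monday is November 6 and the third is November 20.
1 February 2024 is a Thursday, so the first Sunday is February 4 and the second is February 11.
At the standard offset (UTC+09:00), 07:00 UTC + 9h = 16:00 Velesk standard time.
The standard-time date in Velesk, 7 November 2023, does not fall between 20 November 2023 and 11 February 2024, so daylight saving is not in effect and Velesk is at UTC+09:00.
07:00 UTC + 9h = 16:00 Velesk.

16:00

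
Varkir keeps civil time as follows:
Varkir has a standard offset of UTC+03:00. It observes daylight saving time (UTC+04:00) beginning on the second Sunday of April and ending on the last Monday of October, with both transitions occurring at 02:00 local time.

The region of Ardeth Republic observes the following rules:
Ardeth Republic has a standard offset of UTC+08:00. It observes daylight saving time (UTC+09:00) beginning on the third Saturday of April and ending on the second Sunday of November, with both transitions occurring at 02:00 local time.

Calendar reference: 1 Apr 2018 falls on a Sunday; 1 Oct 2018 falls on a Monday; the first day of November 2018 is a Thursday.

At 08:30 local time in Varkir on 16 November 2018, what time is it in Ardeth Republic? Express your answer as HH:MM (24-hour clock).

1 April 2018 is a Sunday, so the first Sunday is April 1 and the second is April 8.
1 October 2018 is a Monday, so Mondays fall on 1, 8, 15, 22, 29; the last is October 29.
16 November 2018 does not fall between 8 April and 29 October, so daylight saving is not in effect and Varkir is at UTC+03:00.
08:30 Varkir − 3h = 05:30 UTC.
1 April 2018 is a Sunday, so the first Saturday is April 7 and the third is April 21.
1 November 2018 is a Thursday, so the first Sunday is November 4 and the second is November 11.
At the standard offset (UTC+08:00), 05:30 UTC + 8h = 13:30 Ardeth Republic standard time.
Daylight saving runs 21 April – 11 November; the standard-time date in Ardeth Republic, 16 November 2018, is outside that window, so Ardeth Republic is on standard time at UTC+08:00.
05:30 UTC + 8h = 13:30 Ardeth Republic.

13:30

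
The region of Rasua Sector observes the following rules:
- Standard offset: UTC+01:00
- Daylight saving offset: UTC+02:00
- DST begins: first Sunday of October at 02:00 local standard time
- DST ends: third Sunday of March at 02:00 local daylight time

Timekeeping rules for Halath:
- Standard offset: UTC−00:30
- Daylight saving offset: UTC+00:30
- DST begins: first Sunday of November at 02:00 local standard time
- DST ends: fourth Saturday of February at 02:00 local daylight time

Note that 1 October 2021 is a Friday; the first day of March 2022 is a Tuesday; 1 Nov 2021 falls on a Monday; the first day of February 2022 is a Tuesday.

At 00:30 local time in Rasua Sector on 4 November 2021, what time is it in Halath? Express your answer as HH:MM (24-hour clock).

1 October 2021 is a Friday, so the first Sunday is October 3.
1 March 2022 is a Tuesday, so the first Sunday is March 6 and the third is March 20.
4 November 2021 lies within the daylight-saving period (3 October 2021 – 20 March 2022), so Rasua Sector is on daylight time, UTC+02:00.
00:30 Rasua Sector − 2h = 22:30 UTC (rolling into the previous day, 3 November 2021).
1 November 2021 is a Monday, so the first Sunday is November 7.
1 February 2022 is a Tuesday, so the first Saturday is February 5 and the fourth is February 26.
At the standard offset (UTC−00:30), 22:30 UTC − 0h30m = 22:00 Halath standard time.
The standard-time date in Halath, 3 November 2021, does not fall between 7 November 2021 and 26 February 2022, so daylight saving is not in effect and Halath is at UTC−00:30.
22:30 UTC − 0h30m = 22:00 Halath.

22:00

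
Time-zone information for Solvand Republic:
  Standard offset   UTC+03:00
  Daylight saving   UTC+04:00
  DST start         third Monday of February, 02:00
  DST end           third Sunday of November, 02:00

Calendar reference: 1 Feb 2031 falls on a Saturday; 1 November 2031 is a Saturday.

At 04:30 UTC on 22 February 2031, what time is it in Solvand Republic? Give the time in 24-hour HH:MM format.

08:30

1 February 2031 is a Saturday, so the first Monday is February 3 and the third is February 17.
1 November 2031 is a Saturday, so the first Sunday is November 2 and the third is November 16.
At the standard offset (UTC+03:00), 04:30 UTC + 3h = 07:30 Solvand Republic standard time.
Daylight saving runs 17 February – 16 November; the standard-time date in Solvand Republic, 22 February 2031, is inside that window, so Solvand Republic is at UTC+04:00.
04:30 UTC + 4h = 08:30 local.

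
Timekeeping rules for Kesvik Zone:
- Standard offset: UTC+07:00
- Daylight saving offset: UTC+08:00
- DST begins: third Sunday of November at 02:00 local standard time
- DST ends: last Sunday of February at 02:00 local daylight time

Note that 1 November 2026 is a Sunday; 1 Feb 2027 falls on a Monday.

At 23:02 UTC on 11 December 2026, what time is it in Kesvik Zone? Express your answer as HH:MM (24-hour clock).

1 November 2026 is a Sunday, so the first Sunday is November 1 and the third is November 15.
1 February 2027 is a Monday, so Sundays fall on 7, 14, 21, 28; the last is February 28.
At the standard offset (UTC+07:00), 23:02 UTC + 7h = 06:02 Kesvik Zone standard time (rolling into the next day, 12 December 2026).
Daylight saving runs 15 November 2026 – 28 February 2027; the standard-time date in Kesvik Zone, 12 December 2026, is inside that window, so Kesvik Zone is at UTC+08:00.
23:02 UTC + 8h = 07:02 local (rolling into the next day, 12 December 2026).

07:02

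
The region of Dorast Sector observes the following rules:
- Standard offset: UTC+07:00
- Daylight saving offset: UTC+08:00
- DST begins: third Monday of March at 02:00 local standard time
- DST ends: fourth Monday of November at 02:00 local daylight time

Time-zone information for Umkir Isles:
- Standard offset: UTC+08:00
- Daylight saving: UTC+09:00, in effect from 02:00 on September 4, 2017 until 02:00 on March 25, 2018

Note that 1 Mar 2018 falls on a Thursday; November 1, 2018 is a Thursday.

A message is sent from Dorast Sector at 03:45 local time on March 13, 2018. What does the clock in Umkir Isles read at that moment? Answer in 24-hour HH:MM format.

1 March 2018 is a Thursday, so the first Monday is March 5 and the third is March 19.
1 November 2018 is a Thursday, so the first Monday is November 5 and the fourth is November 26.
March 13, 2018 is outside the daylight-saving period (19 March – 26 November), so Dorast Sector is on standard time, UTC+07:00.
03:45 Dorast Sector − 7h = 20:45 UTC (rolling into the previous day, 12 March 2018).
At the standard offset (UTC+08:00), 20:45 UTC + 8h = 04:45 Umkir Isles standard time (rolling into the next day, 13 March 2018).
The standard-time date in Umkir Isles, March 13, 2018, falls between 4 September 2017 and 25 March 2018, so daylight saving is in effect and Umkir Isles is at UTC+09:00.
20:45 UTC + 9h = 05:45 Umkir Isles (rolling into the next day, 13 March 2018).

05:45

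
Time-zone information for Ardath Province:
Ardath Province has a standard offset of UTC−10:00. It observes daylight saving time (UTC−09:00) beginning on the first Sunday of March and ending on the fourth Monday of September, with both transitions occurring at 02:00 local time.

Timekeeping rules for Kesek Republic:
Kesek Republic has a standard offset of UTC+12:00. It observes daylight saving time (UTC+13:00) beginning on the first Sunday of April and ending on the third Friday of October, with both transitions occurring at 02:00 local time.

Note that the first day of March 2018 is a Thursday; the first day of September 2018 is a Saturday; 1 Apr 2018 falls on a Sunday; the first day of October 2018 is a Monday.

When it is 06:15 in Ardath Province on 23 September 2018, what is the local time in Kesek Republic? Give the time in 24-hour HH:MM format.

1 March 2018 is a Thursday, so the first Sunday is March 4.
1 September 2018 is a Saturday, so the first Monday is September 3 and the fourth is September 24.
Daylight saving runs 4 March – 24 September; 23 September 2018 is inside that window, so Ardath Province is at UTC−09:00.
06:15 Ardath Province + 9h = 15:15 UTC.
1 April 2018 is a Sunday, so the first Sunday is April 1.
1 October 2018 is a Monday, so the first Friday is October 5 and the third is October 19.
At the standard offset (UTC+12:00), 15:15 UTC + 12h = 03:15 Kesek Republic standard time (rolling into the next day, 24 September 2018).
The standard-time date in Kesek Republic, 24 September 2018, falls between 1 April and 19 October, so daylight saving is in effect and Kesek Republic is at UTC+13:00.
15:15 UTC + 13h = 04:15 Kesek Republic (rolling into the next day, 24 September 2018).

04:15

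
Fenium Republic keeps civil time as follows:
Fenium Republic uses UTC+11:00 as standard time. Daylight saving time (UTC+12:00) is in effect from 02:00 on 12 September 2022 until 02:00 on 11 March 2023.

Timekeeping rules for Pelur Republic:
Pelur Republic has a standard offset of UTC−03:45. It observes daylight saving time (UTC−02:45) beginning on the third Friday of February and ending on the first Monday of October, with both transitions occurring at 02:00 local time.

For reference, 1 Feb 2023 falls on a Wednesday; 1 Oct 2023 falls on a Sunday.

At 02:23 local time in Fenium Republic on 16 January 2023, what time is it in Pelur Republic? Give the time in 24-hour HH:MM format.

Daylight saving runs 12 September 2022 – 11 March 2023; 16 January 2023 is inside that window, so Fenium Republic is at UTC+12:00.
02:23 Fenium Republic − 12h = 14:23 UTC (rolling into the previous day, 15 January 2023).
1 February 2023 is a Wednesday, so the first Friday is February 3 and the third is February 17.
1 October 2023 is a Sunday, so the first Monday is October 2.
At the standard offset (UTC−03:45), 14:23 UTC − 3h45m = 10:38 Pelur Republic standard time.
The standard-time date in Pelur Republic, 15 January 2023, does not fall between 17 February and 2 October, so daylight saving is not in effect and Pelur Republic is at UTC−03:45.
14:23 UTC − 3h45m = 10:38 Pelur Republic.

10:38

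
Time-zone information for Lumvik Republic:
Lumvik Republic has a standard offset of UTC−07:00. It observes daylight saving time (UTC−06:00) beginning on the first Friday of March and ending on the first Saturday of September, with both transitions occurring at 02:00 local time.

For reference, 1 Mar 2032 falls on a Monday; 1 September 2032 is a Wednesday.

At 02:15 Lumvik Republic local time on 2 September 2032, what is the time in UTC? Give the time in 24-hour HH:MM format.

1 March 2032 is a Monday, so the first Friday is March 5.
1 September 2032 is a Wednesday, so the first Saturday is September 4.
2 September 2032 falls between 5 March and 4 September, so daylight saving is in effect and Lumvik Republic is at UTC−06:00.
02:15 local + 6h = 08:15 UTC.

08:15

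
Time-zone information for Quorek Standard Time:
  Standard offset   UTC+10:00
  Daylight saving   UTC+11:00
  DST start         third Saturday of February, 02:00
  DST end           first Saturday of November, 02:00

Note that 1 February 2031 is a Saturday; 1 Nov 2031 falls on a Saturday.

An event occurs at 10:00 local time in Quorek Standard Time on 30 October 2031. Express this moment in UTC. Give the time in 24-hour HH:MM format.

1 February 2031 is a Saturday, so the first Saturday is February 1 and the third is February 15.
1 November 2031 is a Saturday, so the first Saturday is November 1.
30 October 2031 lies within the daylight-saving period (15 February – 1 November), so Quorek Standard Time is on daylight time, UTC+11:00.
10:00 local − 11h = 23:00 UTC (rolling into the previous day, 29 October 2031).

23:00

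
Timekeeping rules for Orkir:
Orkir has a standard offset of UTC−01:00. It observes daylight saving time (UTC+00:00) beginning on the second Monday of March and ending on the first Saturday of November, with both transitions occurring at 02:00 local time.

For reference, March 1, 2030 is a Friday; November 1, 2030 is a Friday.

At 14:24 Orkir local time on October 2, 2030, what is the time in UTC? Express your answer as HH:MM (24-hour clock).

14:24

1 March 2030 is a Friday, so the first Monday is March 4 and the second is March 11.
1 November 2030 is a Friday, so the first Saturday is November 2.
October 2, 2030 lies within the daylight-saving period (11 March – 2 November), so Orkir is on daylight time, UTC+00:00.
14:24 local − 0h = 14:24 UTC.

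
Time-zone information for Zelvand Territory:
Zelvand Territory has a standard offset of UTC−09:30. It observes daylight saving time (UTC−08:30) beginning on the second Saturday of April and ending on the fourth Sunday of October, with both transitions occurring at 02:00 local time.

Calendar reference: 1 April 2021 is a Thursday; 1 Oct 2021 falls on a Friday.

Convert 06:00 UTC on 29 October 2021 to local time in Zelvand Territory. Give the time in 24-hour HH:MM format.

20:30

1 April 2021 is a Thursday, so the first Saturday is April 3 and the second is April 10.
1 October 2021 is a Friday, so the first Sunday is October 3 and the fourth is October 24.
At the standard offset (UTC−09:30), 06:00 UTC − 9h30m = 20:30 Zelvand Territory standard time (rolling into the previous day, 28 October 2021).
Daylight saving runs 10 April – 24 October; the standard-time date in Zelvand Territory, 28 October 2021, is outside that window, so Zelvand Territory is on standard time at UTC−09:30.
06:00 UTC − 9h30m = 20:30 local (rolling into the previous day, 28 October 2021).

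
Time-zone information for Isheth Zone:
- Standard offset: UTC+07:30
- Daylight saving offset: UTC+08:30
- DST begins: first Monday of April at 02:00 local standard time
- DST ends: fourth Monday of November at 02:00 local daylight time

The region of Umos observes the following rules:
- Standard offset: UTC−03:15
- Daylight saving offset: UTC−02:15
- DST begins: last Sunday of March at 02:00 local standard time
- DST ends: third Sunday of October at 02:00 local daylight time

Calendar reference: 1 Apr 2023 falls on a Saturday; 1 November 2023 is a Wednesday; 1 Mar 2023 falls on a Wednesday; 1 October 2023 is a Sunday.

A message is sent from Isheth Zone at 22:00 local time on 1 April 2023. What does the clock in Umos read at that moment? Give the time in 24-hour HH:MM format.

12:15

1 April 2023 is a Saturday, so the first Monday is April 3.
1 November 2023 is a Wednesday, so the first Monday is November 6 and the fourth is November 27.
1 April 2023 does not fall between 3 April and 27 November, so daylight saving is not in effect and Isheth Zone is at UTC+07:30.
22:00 Isheth Zone − 7h30m = 14:30 UTC.
1 March 2023 is a Wednesday, so Sundays fall on 5, 12, 19, 26; the last is March 26.
1 October 2023 is a Sunday, so the first Sunday is October 1 and the third is October 15.
At the standard offset (UTC−03:15), 14:30 UTC − 3h15m = 11:15 Umos standard time.
The standard-time date in Umos, 1 April 2023, falls between 26 March and 15 October, so daylight saving is in effect and Umos is at UTC−02:15.
14:30 UTC − 2h15m = 12:15 Umos.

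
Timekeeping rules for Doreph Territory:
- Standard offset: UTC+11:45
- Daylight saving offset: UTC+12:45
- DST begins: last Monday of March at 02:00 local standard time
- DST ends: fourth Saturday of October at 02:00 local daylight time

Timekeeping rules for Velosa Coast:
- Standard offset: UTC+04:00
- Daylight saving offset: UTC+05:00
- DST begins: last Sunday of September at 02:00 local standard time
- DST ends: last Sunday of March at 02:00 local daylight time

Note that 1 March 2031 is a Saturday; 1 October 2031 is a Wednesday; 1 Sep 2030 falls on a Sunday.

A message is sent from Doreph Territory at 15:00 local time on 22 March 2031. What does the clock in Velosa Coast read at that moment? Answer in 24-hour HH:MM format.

1 March 2031 is a Saturday, so Mondays fall on 3, 10, 17, 24, 31; the last is March 31.
1 October 2031 is a Wednesday, so the first Saturday is October 4 and the fourth is October 25.
22 March 2031 does not fall between 31 March and 25 October, so daylight saving is not in effect and Doreph Territory is at UTC+11:45.
15:00 Doreph Territory − 11h45m = 03:15 UTC.
1 September 2030 is a Sunday, so Sundays fall on 1, 8, 15, 22, 29; the last is September 29.
1 March 2031 is a Saturday, so Sundays fall on 2, 9, 16, 23, 30; the last is March 30.
At the standard offset (UTC+04:00), 03:15 UTC + 4h = 07:15 Velosa Coast standard time.
The standard-time date in Velosa Coast, 22 March 2031, falls between 29 September 2030 and 30 March 2031, so daylight saving is in effect and Velosa Coast is at UTC+05:00.
03:15 UTC + 5h = 08:15 Velosa Coast.

08:15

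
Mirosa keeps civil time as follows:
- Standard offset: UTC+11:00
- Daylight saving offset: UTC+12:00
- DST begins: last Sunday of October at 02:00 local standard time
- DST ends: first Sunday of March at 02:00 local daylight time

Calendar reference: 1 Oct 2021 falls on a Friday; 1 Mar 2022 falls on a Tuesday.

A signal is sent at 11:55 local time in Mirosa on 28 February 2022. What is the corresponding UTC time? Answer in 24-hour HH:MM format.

1 October 2021 is a Friday, so Sundays fall on 3, 10, 17, 24, 31; the last is October 31.
1 March 2022 is a Tuesday, so the first Sunday is March 6.
Daylight saving runs 31 October 2021 – 6 March 2022; 28 February 2022 is inside that window, so Mirosa is at UTC+12:00.
11:55 local − 12h = 23:55 UTC (rolling into the previous day, 27 February 2022).

23:55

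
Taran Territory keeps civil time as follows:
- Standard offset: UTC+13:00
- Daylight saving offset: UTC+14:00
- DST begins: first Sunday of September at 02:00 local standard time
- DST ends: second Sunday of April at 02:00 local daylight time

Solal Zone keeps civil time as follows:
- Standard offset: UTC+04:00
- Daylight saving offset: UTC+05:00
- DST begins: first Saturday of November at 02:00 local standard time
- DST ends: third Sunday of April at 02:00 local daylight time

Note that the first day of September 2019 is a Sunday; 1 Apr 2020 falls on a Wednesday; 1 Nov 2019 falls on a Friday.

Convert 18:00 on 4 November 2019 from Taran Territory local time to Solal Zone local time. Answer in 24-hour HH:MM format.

09:00

1 September 2019 is a Sunday, so the first Sunday is September 1.
1 April 2020 is a Wednesday, so the first Sunday is April 5 and the second is April 12.
Daylight saving runs 1 September 2019 – 12 April 2020; 4 November 2019 is inside that window, so Taran Territory is at UTC+14:00.
18:00 Taran Territory − 14h = 04:00 UTC.
1 November 2019 is a Friday, so the first Saturday is November 2.
1 April 2020 is a Wednesday, so the first Sunday is April 5 and the third is April 19.
At the standard offset (UTC+04:00), 04:00 UTC + 4h = 08:00 Solal Zone standard time.
The standard-time date in Solal Zone, 4 November 2019, lies within the daylight-saving period (2 November 2019 – 19 April 2020), so Solal Zone is on daylight time, UTC+05:00.
04:00 UTC + 5h = 09:00 Solal Zone.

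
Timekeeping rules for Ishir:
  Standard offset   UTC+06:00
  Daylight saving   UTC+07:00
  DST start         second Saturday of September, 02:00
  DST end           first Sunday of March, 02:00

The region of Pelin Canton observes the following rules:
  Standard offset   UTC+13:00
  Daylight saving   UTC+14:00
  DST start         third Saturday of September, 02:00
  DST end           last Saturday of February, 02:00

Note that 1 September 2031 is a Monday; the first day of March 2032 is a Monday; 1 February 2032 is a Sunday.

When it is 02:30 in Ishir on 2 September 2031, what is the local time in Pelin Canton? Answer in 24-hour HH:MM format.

09:30

1 September 2031 is a Monday, so the first Saturday is September 6 and the second is September 13.
1 March 2032 is a Monday, so the first Sunday is March 7.
Daylight saving runs 13 September 2031 – 7 March 2032; 2 September 2031 is outside that window, so Ishir is on standard time at UTC+06:00.
02:30 Ishir − 6h = 20:30 UTC (rolling into the previous day, 1 September 2031).
1 September 2031 is a Monday, so the first Saturday is September 6 and the third is September 20.
1 February 2032 is a Sunday, so Saturdays fall on 7, 14, 21, 28; the last is February 28.
At the standard offset (UTC+13:00), 20:30 UTC + 13h = 09:30 Pelin Canton standard time (rolling into the next day, 2 September 2031).
The standard-time date in Pelin Canton, 2 September 2031, is outside the daylight-saving period (20 September 2031 – 28 February 2032), so Pelin Canton is on standard time, UTC+13:00.
20:30 UTC + 13h = 09:30 Pelin Canton (rolling into the next day, 2 September 2031).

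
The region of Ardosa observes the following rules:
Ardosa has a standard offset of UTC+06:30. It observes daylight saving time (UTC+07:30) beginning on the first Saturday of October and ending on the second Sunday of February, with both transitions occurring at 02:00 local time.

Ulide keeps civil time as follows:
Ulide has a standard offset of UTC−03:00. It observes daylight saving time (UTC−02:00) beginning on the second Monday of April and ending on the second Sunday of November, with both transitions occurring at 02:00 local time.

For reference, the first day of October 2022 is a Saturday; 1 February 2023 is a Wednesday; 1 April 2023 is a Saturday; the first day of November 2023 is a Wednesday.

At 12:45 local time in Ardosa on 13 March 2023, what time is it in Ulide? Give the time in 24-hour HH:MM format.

1 October 2022 is a Saturday, so the first Saturday is October 1.
1 February 2023 is a Wednesday, so the first Sunday is February 5 and the second is February 12.
Daylight saving runs 1 October 2022 – 12 February 2023; 13 March 2023 is outside that window, so Ardosa is on standard time at UTC+06:30.
12:45 Ardosa − 6h30m = 06:15 UTC.
1 April 2023 is a Saturday, so the first Monday is April 3 and the second is April 10.
1 November 2023 is a Wednesday, so the first Sunday is November 5 and the second is November 12.
At the standard offset (UTC−03:00), 06:15 UTC − 3h = 03:15 Ulide standard time.
The standard-time date in Ulide, 13 March 2023, does not fall between 10 April and 12 November, so daylight saving is not in effect and Ulide is at UTC−03:00.
06:15 UTC − 3h = 03:15 Ulide.

03:15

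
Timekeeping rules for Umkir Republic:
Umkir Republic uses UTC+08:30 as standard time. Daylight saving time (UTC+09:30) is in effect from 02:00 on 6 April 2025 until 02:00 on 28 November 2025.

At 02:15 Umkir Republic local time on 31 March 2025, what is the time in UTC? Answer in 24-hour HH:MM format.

17:45

Daylight saving runs 6 April – 28 November; 31 March 2025 is outside that window, so Umkir Republic is on standard time at UTC+08:30.
02:15 local − 8h30m = 17:45 UTC (rolling into the previous day, 30 March 2025).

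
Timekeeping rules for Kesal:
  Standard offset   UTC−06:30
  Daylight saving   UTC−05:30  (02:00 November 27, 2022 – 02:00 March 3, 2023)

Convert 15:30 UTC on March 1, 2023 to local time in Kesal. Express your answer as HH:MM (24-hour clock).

10:00

At the standard offset (UTC−06:30), 15:30 UTC − 6h30m = 09:00 Kesal standard time.
The standard-time date in Kesal, March 1, 2023, lies within the daylight-saving period (27 November 2022 – 3 March 2023), so Kesal is on daylight time, UTC−05:30.
15:30 UTC − 5h30m = 10:00 local.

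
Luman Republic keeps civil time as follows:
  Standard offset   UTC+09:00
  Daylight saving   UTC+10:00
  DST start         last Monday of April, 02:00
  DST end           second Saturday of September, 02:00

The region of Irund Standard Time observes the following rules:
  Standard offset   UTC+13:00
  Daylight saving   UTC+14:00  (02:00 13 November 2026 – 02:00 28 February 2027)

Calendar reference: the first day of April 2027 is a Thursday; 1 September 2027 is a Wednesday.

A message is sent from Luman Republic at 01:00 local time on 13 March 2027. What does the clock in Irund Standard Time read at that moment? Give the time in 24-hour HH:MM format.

1 April 2027 is a Thursday, so Mondays fall on 5, 12, 19, 26; the last is April 26.
1 September 2027 is a Wednesday, so the first Saturday is September 4 and the second is September 11.
13 March 2027 does not fall between 26 April and 11 September, so daylight saving is not in effect and Luman Republic is at UTC+09:00.
01:00 Luman Republic − 9h = 16:00 UTC (rolling into the previous day, 12 March 2027).
At the standard offset (UTC+13:00), 16:00 UTC + 13h = 05:00 Irund Standard Time standard time (rolling into the next day, 13 March 2027).
The standard-time date in Irund Standard Time, 13 March 2027, does not fall between 13 November 2026 and 28 February 2027, so daylight saving is not in effect and Irund Standard Time is at UTC+13:00.
16:00 UTC + 13h = 05:00 Irund Standard Time (rolling into the next day, 13 March 2027).

05:00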